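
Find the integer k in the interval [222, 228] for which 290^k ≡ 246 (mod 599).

228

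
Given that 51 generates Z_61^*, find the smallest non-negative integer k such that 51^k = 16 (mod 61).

Baby-step giant-step with m = ceil(sqrt(60)) = 8.
Baby table (51^j mod 61 for j=0..7):
  0:1  1:51  2:39  3:37  4:57  5:40  6:27  7:35
Giant step factor: 51^(-8) ≡ 42 (mod 61).
Scan 16·42^i mod 61 for i = 0, 1, …:
  i=0: 16   i=1: 1
Match at i=1, j=0: k = 1·8 + 0 = 8.

8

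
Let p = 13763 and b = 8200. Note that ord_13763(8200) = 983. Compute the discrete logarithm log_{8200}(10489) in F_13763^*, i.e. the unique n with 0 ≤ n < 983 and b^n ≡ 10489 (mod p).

Baby-step giant-step with m = ceil(sqrt(983)) = 32.
Baby table (8200^j mod 13763 for j=0..31):
  0:1  1:8200  2:7745  3:6518  4:5871  5:12989  6:11706  7:6038
  8:6089  9:11399  10:7267  11:9373  12:6008  13:7823  14:13020  15:4409
  16:12162  17:1702  18:718  19:10799  20:658  21:504  22:3900  23:8551
  24:9478  25:13702  26:9031  27:9260  28:1529  29:13470  30:5925  31:1610
Giant step factor: 8200^(-32) ≡ 6129 (mod 13763).
Scan 10489·6129^i mod 13763 for i = 0, 1, …:
  i=0: 10489   i=1: 108   i=2: 1308   i=3: 6666
  i=4: 7330   i=5: 3138   i=6: 5891   i=7: 5590
  i=8: 5003   i=9: 13186   i=10: 658
Match at i=10, j=20: n = 10·32 + 20 = 340.

340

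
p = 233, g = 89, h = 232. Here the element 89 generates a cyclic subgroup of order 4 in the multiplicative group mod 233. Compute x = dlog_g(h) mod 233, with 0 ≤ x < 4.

Successive powers of 89 modulo 233:
  89^0=1  89^1=89  89^2=232
So 89^2 ≡ 232 (mod 233), giving x = 2.

2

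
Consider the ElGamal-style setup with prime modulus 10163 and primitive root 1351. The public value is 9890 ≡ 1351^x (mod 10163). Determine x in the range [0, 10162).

Baby-step giant-step with m = ceil(sqrt(10162)) = 101.
Baby table (1351^j mod 10163 for j=0..100):
  0:1  1:1351  2:6024  3:8024  4:6666  5:1348  6:1971  7:115
  8:2920  9:1676  10:8090  11:4365  12:2575  13:3079  14:3062  15:421
  16:9806  17:5517  18:3988  19:1398  20:8543  21:6588  22:7763  23:9760
  24:4349  25:1285  26:8325  27:6797  28:5558  29:8564  30:4470  31:2148
  32:5493  33:2053  34:9267  35:9064  36:9212  37:5900  38:3108  39:1589
  40:2346  41:8753  42:5734  43:2428  44:7742  45:1715  46:9964  47:5552
  48:458  49:8978  50:4819  51:6149  52:4128  53:7604  54:8374  55:1855
  56:6007  57:5383  58:5888  59:7222  60:442  61:7688  62:10065  63:9884
  64:9265  65:6362  66:7327  67:15  68:10102  69:9056  70:8567  71:8523
  72:10057  73:9239  74:1725  75:3148  76:4814  77:9557  78:4497  79:8136
  80:5533  81:5278  82:6315  83:4808  84:1451  85:9005  86:644  87:6189
  88:7353  89:4652  90:4118  91:4257  92:9112  93:2919  94:325  95:2066
  96:6504  97:6072  98:1731  99:1091  100:306
Giant step factor: 1351^(-101) ≡ 4255 (mod 10163).
Scan 9890·4255^i mod 10163 for i = 0, 1, …:
  i=0: 9890   i=1: 7130   i=2: 1595   i=3: 8004
  i=4: 807   i=5: 8854   i=6: 9692   i=7: 8169
  i=8: 1635   i=9: 5433     …   i=44: 692
  i=45: 7353
Match at i=45, j=88: x = 45·101 + 88 = 4633.

4633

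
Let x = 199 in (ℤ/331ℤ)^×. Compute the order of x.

The order of 199 must divide p − 1 = 330 = 2 · 3 · 5 · 11.
Divisors: 1, 2, 3, 5, 6, 10, 11, 15, 22, 30, 33, 55, 66, 110, 165, 330.
Check each in increasing order: 199^1 ≡ 199;  199^2 ≡ 212;  199^3 ≡ 151;  199^5 ≡ 236;  199^6 ≡ 293;  199^10 ≡ 88;  199^11 ≡ 300;  199^15 ≡ 246;  199^22 ≡ 299;  199^30 ≡ 274;  199^33 ≡ 330;  199^55 ≡ 32;  199^66 ≡ 1.
Smallest exponent giving 1 is 66.

66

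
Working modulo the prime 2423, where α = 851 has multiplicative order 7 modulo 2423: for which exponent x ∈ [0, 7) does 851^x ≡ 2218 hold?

Successive powers of 851 modulo 2423:
  851^0=1  851^1=851  851^2=2147  851^3=155  851^4=1063  851^5=834
  851^6=2218
So 851^6 ≡ 2218 (mod 2423), giving x = 6.

6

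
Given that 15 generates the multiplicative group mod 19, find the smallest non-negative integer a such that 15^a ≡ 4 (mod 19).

10

Successive powers of 15 modulo 19:
  15^0=1  15^1=15  15^2=16  15^3=12  15^4=9  15^5=2
  15^6=11  15^7=13  15^8=5  15^9=18  15^10=4
So 15^10 ≡ 4 (mod 19), giving a = 10.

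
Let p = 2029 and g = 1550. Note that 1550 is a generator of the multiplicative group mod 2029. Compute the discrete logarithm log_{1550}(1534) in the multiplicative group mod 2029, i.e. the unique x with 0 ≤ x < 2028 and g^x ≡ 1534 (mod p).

220

Baby-step giant-step with m = ceil(sqrt(2028)) = 46.
Baby table (1550^j mod 2029 for j=0..45):
  0:1  1:1550  2:164  3:575  4:519  5:966  6:1927  7:162
  8:1533  9:191  10:1845  11:889  12:259  13:1737  14:1896  15:808
  16:507  17:627  18:1988  19:1378  20:1392  21:773  22:1040  23:974
  24:124  25:1474  26:46  27:285  28:1457  29:73  30:1555  31:1827
  32:1395  33:1365  34:1532  35:670  36:1681  37:314  38:1769  39:771
  40:1998  41:646  42:1003  43:436  44:143  45:489
Giant step factor: 1550^(-46) ≡ 1678 (mod 2029).
Scan 1534·1678^i mod 2029 for i = 0, 1, …:
  i=0: 1534   i=1: 1280   i=2: 1158   i=3: 1371
  i=4: 1681
Match at i=4, j=36: x = 4·46 + 36 = 220.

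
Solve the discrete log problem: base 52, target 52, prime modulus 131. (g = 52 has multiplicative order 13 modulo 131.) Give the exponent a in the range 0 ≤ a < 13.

1

Successive powers of 52 modulo 131:
  52^0=1  52^1=52
So 52^1 ≡ 52 (mod 131), giving a = 1.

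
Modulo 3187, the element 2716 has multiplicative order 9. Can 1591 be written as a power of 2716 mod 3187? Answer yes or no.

no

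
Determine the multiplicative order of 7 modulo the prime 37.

9

The order of 7 must divide p − 1 = 36 = 2^2 · 3^2.
Divisors: 1, 2, 3, 4, 6, 9, 12, 18, 36.
Check each in increasing order: 7^1 ≡ 7;  7^2 ≡ 12;  7^3 ≡ 10;  7^4 ≡ 33;  7^6 ≡ 26;  7^9 ≡ 1.
Smallest exponent giving 1 is 9.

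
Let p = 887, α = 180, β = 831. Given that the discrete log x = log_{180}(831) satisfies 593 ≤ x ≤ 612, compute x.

595

Compute 180^593 mod 887 = 758, then multiply by 180 repeatedly:
  180^593=758  180^594=729  180^595=831
Found 831 at exponent 595.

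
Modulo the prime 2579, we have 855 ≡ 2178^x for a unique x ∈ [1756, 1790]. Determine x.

1762

Compute 2178^1756 mod 2579 = 821, then multiply by 2178 repeatedly:
  2178^1756=821  2178^1757=891  2178^1758=1190  2178^1759=2504  2178^1760=1706
  2178^1761=1908  2178^1762=855
Found 855 at exponent 1762.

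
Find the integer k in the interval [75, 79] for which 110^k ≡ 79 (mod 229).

Compute 110^75 mod 229 = 30, then multiply by 110 repeatedly:
  110^75=30  110^76=94  110^77=35  110^78=186  110^79=79
Found 79 at exponent 79.

79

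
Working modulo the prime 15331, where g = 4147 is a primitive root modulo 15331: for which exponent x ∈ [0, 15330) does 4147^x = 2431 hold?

Baby-step giant-step with m = ceil(sqrt(15330)) = 124.
Baby table (4147^j mod 15331 for j=0..123):
  0:1  1:4147  2:11558  3:6320  4:8361  5:9676  6:5145  7:10894
  8:12292  9:14680  10:13890  11:3263  12:9719  13:14825  14:1965  15:8094
  16:6259  17:690  18:9864  19:2900  20:6796  21:4634  22:7455  23:8589
  24:4670  25:3437  26:10740  27:2225  28:13144  29:6463  30:3473  31:6722
  32:4376  33:10699  34:839  35:14527  36:7970  37:13285  38:8612  39:8065
  40:8644  41:2790  42:10556  43:5727  44:2150  45:8739  46:13480  47:4734
  48:8218  49:14564  50:8099  51:11663  52:12487  53:10802  54:14043  55:9183
  56:15028  57:601  58:8725  59:1415  60:11563  61:11724  62:4827  63:10614
  64:957  65:13281  66:7355  67:7826  68:14026  69:8  70:2514  71:478
  72:4567  73:5564  74:753  75:10498  76:10497  77:6350  78:10123  79:3803
  80:10773  81:1097  82:11283  83:389  84:3428  85:4079  86:5520  87:2257
  88:7869  89:8375  90:6410  91:13647  92:7388  93:6698  94:12165  95:9265
  96:2469  97:13166  98:5711  99:12453  100:7783  101:4346  102:8937  103:6712
  104:8899  105:2436  106:14294  107:7572  108:3196  109:7828  110:6989  111:7793
  112:15154  113:1869  114:8588  115:523  116:7210  117:4420  118:9195  119:3468
  120:1318  121:7910  122:9761  123:5027
Giant step factor: 4147^(-124) ≡ 4103 (mod 15331).
Scan 2431·4103^i mod 15331 for i = 0, 1, …:
  i=0: 2431   i=1: 9243   i=2: 10466   i=3: 15198
  i=4: 6217   i=5: 12898   i=6: 13213   i=7: 2523
  i=8: 3444   i=9: 10881     …   i=29: 12907
  i=30: 4147
Match at i=30, j=1: x = 30·124 + 1 = 3721.

3721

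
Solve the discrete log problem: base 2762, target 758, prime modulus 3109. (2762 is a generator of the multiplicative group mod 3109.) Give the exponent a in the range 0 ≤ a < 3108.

2847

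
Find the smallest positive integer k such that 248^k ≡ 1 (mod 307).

153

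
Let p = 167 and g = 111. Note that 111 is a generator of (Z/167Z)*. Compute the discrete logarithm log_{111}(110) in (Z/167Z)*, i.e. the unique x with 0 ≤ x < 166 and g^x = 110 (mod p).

Baby-step giant-step with m = ceil(sqrt(166)) = 13.
Baby table (111^j mod 167 for j=0..12):
  0:1  1:111  2:130  3:68  4:33  5:156  6:115  7:73
  8:87  9:138  10:121  11:71  12:32
Giant step factor: 111^(-13) ≡ 26 (mod 167).
Scan 110·26^i mod 167 for i = 0, 1, …:
  i=0: 110   i=1: 21   i=2: 45   i=3: 1
Match at i=3, j=0: x = 3·13 + 0 = 39.

39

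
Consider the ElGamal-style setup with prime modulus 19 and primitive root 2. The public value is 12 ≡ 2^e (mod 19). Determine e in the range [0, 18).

Successive powers of 2 modulo 19:
  2^0=1  2^1=2  2^2=4  2^3=8  2^4=16  2^5=13
  2^6=7  2^7=14  2^8=9  2^9=18  2^10=17  2^11=15
  2^12=11  2^13=3  2^14=6  2^15=12
So 2^15 ≡ 12 (mod 19), giving e = 15.

15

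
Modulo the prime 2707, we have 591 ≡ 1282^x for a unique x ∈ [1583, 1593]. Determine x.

Compute 1282^1583 mod 2707 = 1171, then multiply by 1282 repeatedly:
  1282^1583=1171  1282^1584=1544  1282^1585=591
Found 591 at exponent 1585.

1585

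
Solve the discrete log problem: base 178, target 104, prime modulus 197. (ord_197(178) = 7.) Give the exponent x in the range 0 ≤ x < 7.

Successive powers of 178 modulo 197:
  178^0=1  178^1=178  178^2=164  178^3=36  178^4=104
So 178^4 ≡ 104 (mod 197), giving x = 4.

4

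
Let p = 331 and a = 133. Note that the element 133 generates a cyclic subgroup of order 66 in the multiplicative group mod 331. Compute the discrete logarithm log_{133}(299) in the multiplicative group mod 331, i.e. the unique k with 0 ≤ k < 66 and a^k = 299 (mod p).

Successive powers of 133 modulo 331:
  133^0=1  133^1=133  133^2=146  133^3=220  133^4=132  133^5=13
  133^6=74  133^7=243  133^8=212  133^9=61  133^10=169  133^11=300
  133^12=180  133^13=108  133^14=131  133^15=211  133^16=259  133^17=23
  133^18=80  133^19=48  133^20=95  133^21=57  133^22=299
So 133^22 ≡ 299 (mod 331), giving k = 22.

22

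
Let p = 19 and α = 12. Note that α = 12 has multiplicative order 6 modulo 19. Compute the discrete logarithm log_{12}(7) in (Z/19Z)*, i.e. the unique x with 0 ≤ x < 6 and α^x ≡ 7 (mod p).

Successive powers of 12 modulo 19:
  12^0=1  12^1=12  12^2=11  12^3=18  12^4=7
So 12^4 ≡ 7 (mod 19), giving x = 4.

4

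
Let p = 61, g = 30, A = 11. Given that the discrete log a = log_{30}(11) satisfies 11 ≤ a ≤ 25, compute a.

15

Compute 30^11 mod 61 = 54, then multiply by 30 repeatedly:
  30^11=54  30^12=34  30^13=44  30^14=39  30^15=11
Found 11 at exponent 15.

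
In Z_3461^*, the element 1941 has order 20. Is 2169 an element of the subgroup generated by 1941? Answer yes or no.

⟨1941⟩ has order 20; its elements mod 3461 are {1, 406, 442, 520, 1062, 1292, 1414, 1453, 1520, 1548, 1913, 1941, 2008, 2047, 2169, 2399, 2941, 3019, 3055, 3460}.
2169 is in this set.

yes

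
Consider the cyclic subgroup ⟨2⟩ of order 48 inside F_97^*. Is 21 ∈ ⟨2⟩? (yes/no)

no

21 ∈ ⟨2⟩ iff 21^48 ≡ 1 (mod 97), since |⟨2⟩| = 48.
21^48 mod 97 = 96.
Since 96 ≠ 1, 21 does not lie in the subgroup.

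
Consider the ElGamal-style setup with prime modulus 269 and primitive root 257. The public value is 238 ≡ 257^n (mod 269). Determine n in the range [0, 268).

Baby-step giant-step with m = ceil(sqrt(268)) = 17.
Baby table (257^j mod 269 for j=0..16):
  0:1  1:257  2:144  3:155  4:23  5:262  6:84  7:68
  8:260  9:108  10:49  11:219  12:62  13:63  14:51  15:195
  16:81
Giant step factor: 257^(-17) ≡ 194 (mod 269).
Scan 238·194^i mod 269 for i = 0, 1, …:
  i=0: 238   i=1: 173   i=2: 206   i=3: 152
  i=4: 167   i=5: 118   i=6: 27   i=7: 127
  i=8: 159   i=9: 180   i=10: 219
Match at i=10, j=11: n = 10·17 + 11 = 181.

181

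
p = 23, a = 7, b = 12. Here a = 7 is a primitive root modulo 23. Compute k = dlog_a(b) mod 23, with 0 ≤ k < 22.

8

Successive powers of 7 modulo 23:
  7^0=1  7^1=7  7^2=3  7^3=21  7^4=9  7^5=17
  7^6=4  7^7=5  7^8=12
So 7^8 ≡ 12 (mod 23), giving k = 8.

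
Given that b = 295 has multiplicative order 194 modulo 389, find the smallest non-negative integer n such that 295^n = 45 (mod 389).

189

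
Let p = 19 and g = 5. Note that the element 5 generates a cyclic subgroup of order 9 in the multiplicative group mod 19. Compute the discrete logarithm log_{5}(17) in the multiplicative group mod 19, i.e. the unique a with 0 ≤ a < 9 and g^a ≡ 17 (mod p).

4

Successive powers of 5 modulo 19:
  5^0=1  5^1=5  5^2=6  5^3=11  5^4=17
So 5^4 ≡ 17 (mod 19), giving a = 4.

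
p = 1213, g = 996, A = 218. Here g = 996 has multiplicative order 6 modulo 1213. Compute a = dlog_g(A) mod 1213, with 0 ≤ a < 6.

5

Successive powers of 996 modulo 1213:
  996^0=1  996^1=996  996^2=995  996^3=1212  996^4=217  996^5=218
So 996^5 ≡ 218 (mod 1213), giving a = 5.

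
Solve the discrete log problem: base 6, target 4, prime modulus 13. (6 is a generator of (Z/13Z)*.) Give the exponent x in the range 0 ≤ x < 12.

Successive powers of 6 modulo 13:
  6^0=1  6^1=6  6^2=10  6^3=8  6^4=9  6^5=2
  6^6=12  6^7=7  6^8=3  6^9=5  6^10=4
So 6^10 ≡ 4 (mod 13), giving x = 10.

10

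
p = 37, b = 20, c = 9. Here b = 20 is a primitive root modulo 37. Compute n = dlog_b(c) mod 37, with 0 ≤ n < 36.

28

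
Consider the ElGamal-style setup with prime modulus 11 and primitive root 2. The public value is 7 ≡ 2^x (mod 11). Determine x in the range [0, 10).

7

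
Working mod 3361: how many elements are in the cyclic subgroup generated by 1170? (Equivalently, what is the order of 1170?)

The order of 1170 must divide p − 1 = 3360 = 2^5 · 3 · 5 · 7.
Divisors: 1, 2, 3, 4, 5, 6, 7, 8, 10, 12, 14, 15, 16, 20, 21, 24, 28, 30, 32, 35, 40, 42, 48, 56, 60, 70, 80, 84, 96, 105, 112, 120, 140, 160, 168, 210, 224, 240, 280, 336, 420, 480, 560, 672, 840, 1120, 1680, 3360.
Check each in increasing order: 1170^1 ≡ 1170;  1170^2 ≡ 973;  1170^3 ≡ 2392;  1170^4 ≡ 2288;  1170^5 ≡ 1604;  1170^6 ≡ 1242;  1170^7 ≡ 1188;  1170^8 ≡ 1867;  1170^10 ≡ 1651;  1170^12 ≡ 3226;  1170^14 ≡ 3085;  1170^15 ≡ 3097;  1170^16 ≡ 332;  1170^20 ≡ 30;  1170^21 ≡ 1490;  1170^24 ≡ 1420;  1170^28 ≡ 2234;  1170^30 ≡ 2476;  1170^32 ≡ 2672;  1170^35 ≡ 2163;  1170^40 ≡ 900;  1170^42 ≡ 1840;  1170^48 ≡ 3161;  1170^56 ≡ 3032;  1170^60 ≡ 112;  1170^70 ≡ 57;  1170^80 ≡ 3360;  1170^84 ≡ 1073;  1170^96 ≡ 3029;  1170^105 ≡ 2295;  1170^112 ≡ 689;  1170^120 ≡ 2461;  1170^140 ≡ 3249;  1170^160 ≡ 1.
Smallest exponent giving 1 is 160.

160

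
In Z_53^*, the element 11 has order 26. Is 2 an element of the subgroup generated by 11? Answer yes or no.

2 ∈ ⟨11⟩ iff 2^26 ≡ 1 (mod 53), since |⟨11⟩| = 26.
2^26 mod 53 = 52.
Since 52 ≠ 1, 2 does not lie in the subgroup.

no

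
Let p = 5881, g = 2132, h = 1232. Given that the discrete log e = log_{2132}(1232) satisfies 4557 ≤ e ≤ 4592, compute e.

4585

Compute 2132^4557 mod 5881 = 5310, then multiply by 2132 repeatedly:
  2132^4557=5310  2132^4558=5876  2132^4559=1102  2132^4560=2945  2132^4561=3713
  2132^4562=290  2132^4563=775  2132^4564=5620  2132^4565=2243  2132^4566=823
  2132^4567=2098  2132^4568=3376  2132^4569=5169  2132^4570=5195  2132^4571=1817
  2132^4572=4146  2132^4573=129  2132^4574=4502  2132^4575=472  2132^4576=653
  2132^4577=4280  2132^4578=3529  2132^4579=2029  2132^4580=3293  2132^4581=4643
  2132^4582=1153  2132^4583=5819  2132^4584=3079  2132^4585=1232
Found 1232 at exponent 4585.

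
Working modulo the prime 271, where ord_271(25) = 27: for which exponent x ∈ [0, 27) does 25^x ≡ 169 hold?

Successive powers of 25 modulo 271:
  25^0=1  25^1=25  25^2=83  25^3=178  25^4=114  25^5=140
  25^6=248  25^7=238  25^8=259  25^9=242  25^10=88  25^11=32
  25^12=258  25^13=217  25^14=5  25^15=125  25^16=144  25^17=77
  25^18=28  25^19=158  25^20=156  25^21=106  25^22=211  25^23=126
  25^24=169
So 25^24 ≡ 169 (mod 271), giving x = 24.

24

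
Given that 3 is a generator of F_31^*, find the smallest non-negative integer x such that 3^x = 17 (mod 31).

7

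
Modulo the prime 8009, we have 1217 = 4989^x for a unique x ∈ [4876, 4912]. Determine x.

4879

Compute 4989^4876 mod 8009 = 7179, then multiply by 4989 repeatedly:
  4989^4876=7179  4989^4877=7792  4989^4878=6611  4989^4879=1217
Found 1217 at exponent 4879.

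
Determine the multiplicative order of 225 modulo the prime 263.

The order of 225 must divide p − 1 = 262 = 2 · 131.
Divisors: 1, 2, 131, 262.
Check each in increasing order: 225^1 ≡ 225;  225^2 ≡ 129;  225^131 ≡ 1.
Smallest exponent giving 1 is 131.

131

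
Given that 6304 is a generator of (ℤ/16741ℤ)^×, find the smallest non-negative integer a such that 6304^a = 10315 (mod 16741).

Baby-step giant-step with m = ceil(sqrt(16740)) = 130.
Baby table (6304^j mod 16741 for j=0..129):
  0:1  1:6304  2:14023  3:8512  4:4743  5:446  6:15837  7:9865
  8:12886  9:6012  10:14765  11:15341  12:13648  13:4993  14:2792  15:5977
  16:11758  17:10025  18:325  19:6398  20:3923  21:4135  22:1303  23:11022
  24:7538  25:8594  26:2700  27:11944  28:10699  29:13748  30:15976  31:15589
  32:3386  33:569  34:4402  35:10371  36:5179  37:3466  38:2659  39:4595
  40:4950  41:16317  42:5664  43:14044  44:6968  45:14629  46:11788  47:14994
  48:2490  49:10643  50:12285  51:774  52:7665  53:5634  54:9075  55:4803
  56:10384  57:3426  58:1614  59:12869  60:16031  61:10748  62:4565  63:16722
  64:14152  65:1419  66:5682  67:10329  68:8267  69:435  70:13457  71:6281
  72:2959  73:4062  74:9859  75:8544  76:5579  77:13916  78:3624  79:10972
  80:10417  81:10566  82:12366  83:9168  84:5140  85:8725  86:8215  87:7447
  88:4124  89:15664  90:7438  91:14352  92:6644  93:14535  94:5147  95:2630
  96:5930  97:67  98:3843  99:2045  100:1110  101:16443  102:13141  103:6396
  104:8056  105:9571  106:1020  107:1536  108:6646  109:10402  110:16452  111:2913
  112:15416  113:959  114:2035  115:5034  116:10141  117:11726  118:9189  119:3596
  120:1870  121:2816  122:6604  123:13490  124:13421  125:13711  126:361  127:15709
  128:6521  129:9229
Giant step factor: 6304^(-130) ≡ 14335 (mod 16741).
Scan 10315·14335^i mod 16741 for i = 0, 1, …:
  i=0: 10315   i=1: 9013   i=2: 11058   i=3: 12642
  i=4: 1745   i=5: 3521   i=6: 16161   i=7: 5977
Match at i=7, j=15: a = 7·130 + 15 = 925.

925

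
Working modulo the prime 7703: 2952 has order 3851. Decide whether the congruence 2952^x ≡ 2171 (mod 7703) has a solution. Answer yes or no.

yes

2171 ∈ ⟨2952⟩ iff 2171^3851 ≡ 1 (mod 7703), since |⟨2952⟩| = 3851.
2171^3851 mod 7703 = 1.
Since 1 = 1, 2171 lies in the subgroup.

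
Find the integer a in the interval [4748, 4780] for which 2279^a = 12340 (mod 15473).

Compute 2279^4748 mod 15473 = 11608, then multiply by 2279 repeatedly:
  2279^4748=11608  2279^4749=11275  2279^4750=10545  2279^4751=2486  2279^4752=2476
  2279^4753=10632  2279^4754=15083  2279^4755=8624  2279^4756=3386  2279^4757=11140
  2279^4758=12340
Found 12340 at exponent 4758.

4758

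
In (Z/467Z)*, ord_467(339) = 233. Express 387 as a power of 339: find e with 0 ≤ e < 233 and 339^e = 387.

73

Baby-step giant-step with m = ceil(sqrt(233)) = 16.
Baby table (339^j mod 467 for j=0..15):
  0:1  1:339  2:39  3:145  4:120  5:51  6:10  7:121
  8:390  9:49  10:266  11:43  12:100  13:276  14:164  15:23
Giant step factor: 339^(-16) ≡ 319 (mod 467).
Scan 387·319^i mod 467 for i = 0, 1, …:
  i=0: 387   i=1: 165   i=2: 331   i=3: 47
  i=4: 49
Match at i=4, j=9: e = 4·16 + 9 = 73.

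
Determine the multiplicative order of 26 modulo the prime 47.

The order of 26 must divide p − 1 = 46 = 2 · 23.
Divisors: 1, 2, 23, 46.
Check each in increasing order: 26^1 ≡ 26;  26^2 ≡ 18;  26^23 ≡ 46;  26^46 ≡ 1.
Smallest exponent giving 1 is 46.

46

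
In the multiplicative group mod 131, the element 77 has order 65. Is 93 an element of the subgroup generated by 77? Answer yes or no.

no

93 ∈ ⟨77⟩ iff 93^65 ≡ 1 (mod 131), since |⟨77⟩| = 65.
93^65 mod 131 = 130.
Since 130 ≠ 1, 93 does not lie in the subgroup.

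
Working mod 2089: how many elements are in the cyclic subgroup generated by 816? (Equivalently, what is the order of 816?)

58

The order of 816 must divide p − 1 = 2088 = 2^3 · 3^2 · 29.
Divisors: 1, 2, 3, 4, 6, 8, 9, 12, 18, 24, 29, 36, 58, 72, 87, 116, 174, 232, 261, 348, 522, 696, 1044, 2088.
Check each in increasing order: 816^1 ≡ 816;  816^2 ≡ 1554;  816^3 ≡ 41;  816^4 ≡ 32;  816^6 ≡ 1681;  816^8 ≡ 1024;  816^9 ≡ 2073;  816^12 ≡ 1433;  816^18 ≡ 256;  816^24 ≡ 2;  816^29 ≡ 2088;  816^36 ≡ 777;  816^58 ≡ 1.
Smallest exponent giving 1 is 58.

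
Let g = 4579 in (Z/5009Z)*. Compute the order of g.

The order of 4579 must divide p − 1 = 5008 = 2^4 · 313.
Divisors: 1, 2, 4, 8, 16, 313, 626, 1252, 2504, 5008.
Check each in increasing order: 4579^1 ≡ 4579;  4579^2 ≡ 4576;  4579^4 ≡ 2156;  4579^8 ≡ 4993;  4579^16 ≡ 256;  4579^313 ≡ 2721;  4579^626 ≡ 539;  4579^1252 ≡ 5008;  4579^2504 ≡ 1.
Smallest exponent giving 1 is 2504.

2504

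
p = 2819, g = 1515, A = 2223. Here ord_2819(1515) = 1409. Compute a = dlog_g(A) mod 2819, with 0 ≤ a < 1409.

Baby-step giant-step with m = ceil(sqrt(1409)) = 38.
Baby table (1515^j mod 2819 for j=0..37):
  0:1  1:1515  2:559  3:1185  4:2391  5:2769  6:363  7:240
  8:2768  9:1667  10:2500  11:1583  12:2095  13:2550  14:1220  15:1855
  16:2601  17:2372  18:2174  19:1018  20:277  21:2443  22:2617  23:1241
  24:2661  25:245  26:1886  27:1643  28:2787  29:2262  30:1845  31:1546
  32:2420  33:1600  34:2479  35:777  36:1632  37:217
Giant step factor: 1515^(-38) ≡ 1296 (mod 2819).
Scan 2223·1296^i mod 2819 for i = 0, 1, …:
  i=0: 2223   i=1: 2809   i=2: 1135   i=3: 2261
  i=4: 1315   i=5: 1564   i=6: 83   i=7: 446
  i=8: 121   i=9: 1771   i=10: 550   i=11: 2412
  i=12: 2500
Match at i=12, j=10: a = 12·38 + 10 = 466.

466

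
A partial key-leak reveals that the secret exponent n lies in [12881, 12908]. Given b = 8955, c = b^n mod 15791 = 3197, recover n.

12897

Compute 8955^12881 mod 15791 = 15549, then multiply by 8955 repeatedly:
  8955^12881=15549  8955^12882=12048  8955^12883=5728  8955^12884=5072  8955^12885=4844
  8955^12886=143  8955^12887=1494  8955^12888=3793  8955^12889=15665  8955^12890=8622
  8955^12891=7811  8955^12892=9166  8955^12893=15703  8955^12894=1510  8955^12895=4954
  8955^12896=6151  8955^12897=3197
Found 3197 at exponent 12897.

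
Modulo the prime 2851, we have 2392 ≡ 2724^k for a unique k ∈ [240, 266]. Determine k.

Compute 2724^240 mod 2851 = 2345, then multiply by 2724 repeatedly:
  2724^240=2345  2724^241=1540  2724^242=1139  2724^243=748  2724^244=1938
  2724^245=1911  2724^246=2489  2724^247=358  2724^248=150  2724^249=907
  2724^250=1702  2724^251=522  2724^252=2130  2724^253=335  2724^254=220
  2724^255=570  2724^256=1736  2724^257=1906  2724^258=273  2724^259=2392
Found 2392 at exponent 259.

259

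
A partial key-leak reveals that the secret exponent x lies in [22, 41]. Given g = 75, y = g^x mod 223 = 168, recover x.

29

Compute 75^22 mod 223 = 69, then multiply by 75 repeatedly:
  75^22=69  75^23=46  75^24=105  75^25=70  75^26=121
  75^27=155  75^28=29  75^29=168
Found 168 at exponent 29.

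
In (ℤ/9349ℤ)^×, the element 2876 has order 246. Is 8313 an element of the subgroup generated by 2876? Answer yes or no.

8313 ∈ ⟨2876⟩ iff 8313^246 ≡ 1 (mod 9349), since |⟨2876⟩| = 246.
8313^246 mod 9349 = 1.
Since 1 = 1, 8313 lies in the subgroup.

yes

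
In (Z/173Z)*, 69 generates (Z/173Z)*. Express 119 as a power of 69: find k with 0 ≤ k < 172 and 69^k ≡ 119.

Baby-step giant-step with m = ceil(sqrt(172)) = 14.
Baby table (69^j mod 173 for j=0..13):
  0:1  1:69  2:90  3:155  4:142  5:110  6:151  7:39
  8:96  9:50  10:163  11:2  12:138  13:7
Giant step factor: 69^(-14) ≡ 24 (mod 173).
Scan 119·24^i mod 173 for i = 0, 1, …:
  i=0: 119   i=1: 88   i=2: 36   i=3: 172
  i=4: 149   i=5: 116   i=6: 16   i=7: 38
  i=8: 47   i=9: 90
Match at i=9, j=2: k = 9·14 + 2 = 128.

128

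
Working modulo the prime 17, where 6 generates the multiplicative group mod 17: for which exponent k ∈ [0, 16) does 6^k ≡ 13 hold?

12

Successive powers of 6 modulo 17:
  6^0=1  6^1=6  6^2=2  6^3=12  6^4=4  6^5=7
  6^6=8  6^7=14  6^8=16  6^9=11  6^10=15  6^11=5
  6^12=13
So 6^12 ≡ 13 (mod 17), giving k = 12.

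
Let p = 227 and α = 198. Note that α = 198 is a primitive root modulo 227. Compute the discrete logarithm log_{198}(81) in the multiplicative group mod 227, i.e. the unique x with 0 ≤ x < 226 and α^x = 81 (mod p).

136

Baby-step giant-step with m = ceil(sqrt(226)) = 16.
Baby table (198^j mod 227 for j=0..15):
  0:1  1:198  2:160  3:127  4:176  5:117  6:12  7:106
  8:104  9:162  10:69  11:42  12:144  13:137  14:113  15:128
Giant step factor: 198^(-16) ≡ 122 (mod 227).
Scan 81·122^i mod 227 for i = 0, 1, …:
  i=0: 81   i=1: 121   i=2: 7   i=3: 173
  i=4: 222   i=5: 71   i=6: 36   i=7: 79
  i=8: 104
Match at i=8, j=8: x = 8·16 + 8 = 136.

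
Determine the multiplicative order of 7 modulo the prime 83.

41

The order of 7 must divide p − 1 = 82 = 2 · 41.
Divisors: 1, 2, 41, 82.
Check each in increasing order: 7^1 ≡ 7;  7^2 ≡ 49;  7^41 ≡ 1.
Smallest exponent giving 1 is 41.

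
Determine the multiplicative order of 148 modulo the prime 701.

700

The order of 148 must divide p − 1 = 700 = 2^2 · 5^2 · 7.
Divisors: 1, 2, 4, 5, 7, 10, 14, 20, 25, 28, 35, 50, 70, 100, 140, 175, 350, 700.
Check each in increasing order: 148^1 ≡ 148;  148^2 ≡ 173;  148^4 ≡ 487;  148^5 ≡ 574;  148^7 ≡ 461;  148^10 ≡ 6;  148^14 ≡ 118;  148^20 ≡ 36;  148^25 ≡ 335;  148^28 ≡ 605;  148^35 ≡ 608;  148^50 ≡ 65;  148^70 ≡ 237;  148^100 ≡ 19;  148^140 ≡ 89;  148^175 ≡ 135;  148^350 ≡ 700;  148^700 ≡ 1.
Smallest exponent giving 1 is 700.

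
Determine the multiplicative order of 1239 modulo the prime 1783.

1782

The order of 1239 must divide p − 1 = 1782 = 2 · 3^4 · 11.
Divisors: 1, 2, 3, 6, 9, 11, 18, 22, 27, 33, 54, 66, 81, 99, 162, 198, 297, 594, 891, 1782.
Check each in increasing order: 1239^1 ≡ 1239;  1239^2 ≡ 1741;  1239^3 ≡ 1452;  1239^6 ≡ 798;  1239^9 ≡ 1529;  1239^11 ≡ 1753;  1239^18 ≡ 328;  1239^22 ≡ 900;  1239^27 ≡ 489;  1239^33 ≡ 1528;  1239^54 ≡ 199;  1239^66 ≡ 837;  1239^81 ≡ 1029;  1239^99 ≡ 525;  1239^162 ≡ 1522;  1239^198 ≡ 1043;  1239^297 ≡ 194;  1239^594 ≡ 193;  1239^891 ≡ 1782;  1239^1782 ≡ 1.
Smallest exponent giving 1 is 1782.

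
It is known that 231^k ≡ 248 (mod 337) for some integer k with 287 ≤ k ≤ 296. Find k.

Compute 231^287 mod 337 = 153, then multiply by 231 repeatedly:
  231^287=153  231^288=295  231^289=71  231^290=225  231^291=77
  231^292=263  231^293=93  231^294=252  231^295=248
Found 248 at exponent 295.

295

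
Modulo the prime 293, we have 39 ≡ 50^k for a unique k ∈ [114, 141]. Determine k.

Compute 50^114 mod 293 = 198, then multiply by 50 repeatedly:
  50^114=198  50^115=231  50^116=123  50^117=290  50^118=143
  50^119=118  50^120=40  50^121=242  50^122=87  50^123=248
  50^124=94  50^125=12  50^126=14  50^127=114  50^128=133
  50^129=204  50^130=238  50^131=180  50^132=210  50^133=245
  50^134=237  50^135=130  50^136=54  50^137=63  50^138=220
  50^139=159  50^140=39
Found 39 at exponent 140.

140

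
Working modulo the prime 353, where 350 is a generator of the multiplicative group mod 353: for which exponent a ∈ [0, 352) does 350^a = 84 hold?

Baby-step giant-step with m = ceil(sqrt(352)) = 19.
Baby table (350^j mod 353 for j=0..18):
  0:1  1:350  2:9  3:326  4:81  5:110  6:23  7:284
  8:207  9:85  10:98  11:59  12:176  13:178  14:172  15:190
  16:136  17:298  18:165
Giant step factor: 350^(-19) ≡ 87 (mod 353).
Scan 84·87^i mod 353 for i = 0, 1, …:
  i=0: 84   i=1: 248   i=2: 43   i=3: 211
  i=4: 1
Match at i=4, j=0: a = 4·19 + 0 = 76.

76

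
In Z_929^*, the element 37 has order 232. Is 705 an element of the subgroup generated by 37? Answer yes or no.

705 ∈ ⟨37⟩ iff 705^232 ≡ 1 (mod 929), since |⟨37⟩| = 232.
705^232 mod 929 = 324.
Since 324 ≠ 1, 705 does not lie in the subgroup.

no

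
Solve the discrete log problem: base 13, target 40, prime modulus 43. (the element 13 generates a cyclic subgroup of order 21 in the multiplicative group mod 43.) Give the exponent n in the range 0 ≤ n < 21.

2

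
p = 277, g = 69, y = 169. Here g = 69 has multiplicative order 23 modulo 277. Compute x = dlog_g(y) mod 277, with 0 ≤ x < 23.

Successive powers of 69 modulo 277:
  69^0=1  69^1=69  69^2=52  69^3=264  69^4=211  69^5=155
  69^6=169
So 69^6 ≡ 169 (mod 277), giving x = 6.

6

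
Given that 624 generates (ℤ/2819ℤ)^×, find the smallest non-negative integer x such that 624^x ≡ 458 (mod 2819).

2681

Baby-step giant-step with m = ceil(sqrt(2818)) = 54.
Baby table (624^j mod 2819 for j=0..53):
  0:1  1:624  2:354  3:1014  4:1280  5:943  6:2080  7:1180
  8:561  9:508  10:1264  11:2235  12:2054  13:1870  14:2633  15:2334
  16:1812  17:269  18:1535  19:2199  20:2142  21:402  22:2776  23:1358
  24:1692  25:1502  26:1340  27:1736  28:768  29:2  30:1248  31:708
  32:2028  33:2560  34:1886  35:1341  36:2360  37:1122  38:1016  39:2528
  40:1651  41:1289  42:921  43:2447  44:1849  45:805  46:538  47:251
  48:1579  49:1465  50:804  51:2733  52:2716  53:565
Giant step factor: 624^(-54) ≡ 320 (mod 2819).
Scan 458·320^i mod 2819 for i = 0, 1, …:
  i=0: 458   i=1: 2791   i=2: 2316   i=3: 2542
  i=4: 1568   i=5: 2797   i=6: 1417   i=7: 2400
  i=8: 1232   i=9: 2399     …   i=48: 13
  i=49: 1341
Match at i=49, j=35: x = 49·54 + 35 = 2681.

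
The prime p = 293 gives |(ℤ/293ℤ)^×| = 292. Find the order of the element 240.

The order of 240 must divide p − 1 = 292 = 2^2 · 73.
Divisors: 1, 2, 4, 73, 146, 292.
Check each in increasing order: 240^1 ≡ 240;  240^2 ≡ 172;  240^4 ≡ 284;  240^73 ≡ 292;  240^146 ≡ 1.
Smallest exponent giving 1 is 146.

146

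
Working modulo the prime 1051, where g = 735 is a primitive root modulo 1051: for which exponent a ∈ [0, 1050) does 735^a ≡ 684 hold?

Baby-step giant-step with m = ceil(sqrt(1050)) = 33.
Baby table (735^j mod 1051 for j=0..32):
  0:1  1:735  2:11  3:728  4:121  5:651  6:280  7:855
  8:978  9:997  10:248  11:457  12:626  13:823  14:580  15:645
  16:74  17:789  18:814  19:271  20:546  21:879  22:751  23:210
  24:904  25:208  26:485  27:186  28:80  29:995  30:880  31:435
  32:221
Giant step factor: 735^(-33) ≡ 606 (mod 1051).
Scan 684·606^i mod 1051 for i = 0, 1, …:
  i=0: 684   i=1: 410   i=2: 424   i=3: 500
  i=4: 312   i=5: 943   i=6: 765   i=7: 99
  i=8: 87   i=9: 172     …   i=24: 1035
  i=25: 814
Match at i=25, j=18: a = 25·33 + 18 = 843.

843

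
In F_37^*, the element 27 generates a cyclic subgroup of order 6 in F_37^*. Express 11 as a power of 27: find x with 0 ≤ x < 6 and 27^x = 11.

5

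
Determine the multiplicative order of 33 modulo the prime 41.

20

The order of 33 must divide p − 1 = 40 = 2^3 · 5.
Divisors: 1, 2, 4, 5, 8, 10, 20, 40.
Check each in increasing order: 33^1 ≡ 33;  33^2 ≡ 23;  33^4 ≡ 37;  33^5 ≡ 32;  33^8 ≡ 16;  33^10 ≡ 40;  33^20 ≡ 1.
Smallest exponent giving 1 is 20.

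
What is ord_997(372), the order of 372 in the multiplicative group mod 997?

166

The order of 372 must divide p − 1 = 996 = 2^2 · 3 · 83.
Divisors: 1, 2, 3, 4, 6, 12, 83, 166, 249, 332, 498, 996.
Check each in increasing order: 372^1 ≡ 372;  372^2 ≡ 798;  372^3 ≡ 747;  372^4 ≡ 718;  372^6 ≡ 686;  372^12 ≡ 12;  372^83 ≡ 996;  372^166 ≡ 1.
Smallest exponent giving 1 is 166.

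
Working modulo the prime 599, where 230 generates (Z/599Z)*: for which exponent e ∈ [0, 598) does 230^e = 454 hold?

558

Baby-step giant-step with m = ceil(sqrt(598)) = 25.
Baby table (230^j mod 599 for j=0..24):
  0:1  1:230  2:188  3:112  4:3  5:91  6:564  7:336
  8:9  9:273  10:494  11:409  12:27  13:220  14:284  15:29
  16:81  17:61  18:253  19:87  20:243  21:183  22:160  23:261
  24:130
Giant step factor: 230^(-25) ≡ 587 (mod 599).
Scan 454·587^i mod 599 for i = 0, 1, …:
  i=0: 454   i=1: 542   i=2: 85   i=3: 178
  i=4: 260   i=5: 474   i=6: 302   i=7: 569
  i=8: 360   i=9: 472     …   i=21: 149
  i=22: 9
Match at i=22, j=8: e = 22·25 + 8 = 558.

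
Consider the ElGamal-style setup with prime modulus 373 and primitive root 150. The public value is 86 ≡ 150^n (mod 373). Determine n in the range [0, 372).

Baby-step giant-step with m = ceil(sqrt(372)) = 20.
Baby table (150^j mod 373 for j=0..19):
  0:1  1:150  2:120  3:96  4:226  5:330  6:264  7:62
  8:348  9:353  10:357  11:211  12:318  13:329  14:114  15:315
  16:252  17:127  18:27  19:320
Giant step factor: 150^(-20) ≡ 51 (mod 373).
Scan 86·51^i mod 373 for i = 0, 1, …:
  i=0: 86   i=1: 283   i=2: 259   i=3: 154
  i=4: 21   i=5: 325   i=6: 163   i=7: 107
  i=8: 235   i=9: 49   i=10: 261   i=11: 256
  i=12: 1
Match at i=12, j=0: n = 12·20 + 0 = 240.

240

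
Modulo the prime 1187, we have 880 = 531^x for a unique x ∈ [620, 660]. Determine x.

Compute 531^620 mod 1187 = 812, then multiply by 531 repeatedly:
  531^620=812  531^621=291  531^622=211  531^623=463  531^624=144
  531^625=496  531^626=1049  531^627=316  531^628=429  531^629=1082
  531^630=34  531^631=249  531^632=462  531^633=800  531^634=1041
  531^635=816  531^636=41  531^637=405  531^638=208  531^639=57
  531^640=592  531^641=984  531^642=224  531^643=244  531^644=181
  531^645=1151  531^646=1063  531^647=628  531^648=1108  531^649=783
  531^650=323  531^651=585  531^652=828  531^653=478  531^654=987
  531^655=630  531^656=983  531^657=880
Found 880 at exponent 657.

657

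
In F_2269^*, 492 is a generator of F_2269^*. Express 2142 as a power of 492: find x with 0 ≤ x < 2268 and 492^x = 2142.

Baby-step giant-step with m = ceil(sqrt(2268)) = 48.
Baby table (492^j mod 2269 for j=0..47):
  0:1  1:492  2:1550  3:216  4:1898  5:1257  6:1276  7:1548
  8:1501  9:1067  10:825  11:2018  12:1303  13:1218  14:240  15:92
  16:2153  17:1922  18:1720  19:2172  20:2194  21:1673  22:1738  23:1952
  24:597  25:1023  26:1867  27:1888  28:875  29:1659  30:1657  31:673
  32:2111  33:1679  34:152  35:2176  36:1893  37:1066  38:333  39:468
  40:1087  41:1589  42:1252  43:1085  44:605  45:421  46:653  47:1347
Giant step factor: 492^(-48) ≡ 1792 (mod 2269).
Scan 2142·1792^i mod 2269 for i = 0, 1, …:
  i=0: 2142   i=1: 1585   i=2: 1801   i=3: 874
  i=4: 598   i=5: 648   i=6: 1757   i=7: 1441
  i=8: 150   i=9: 1058     …   i=25: 1747
  i=26: 1673
Match at i=26, j=21: x = 26·48 + 21 = 1269.

1269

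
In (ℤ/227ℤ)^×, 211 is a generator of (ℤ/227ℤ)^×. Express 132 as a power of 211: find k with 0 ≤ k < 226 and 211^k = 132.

Baby-step giant-step with m = ceil(sqrt(226)) = 16.
Baby table (211^j mod 227 for j=0..15):
  0:1  1:211  2:29  3:217  4:160  5:164  6:100  7:216
  8:176  9:135  10:110  11:56  12:12  13:35  14:121  15:107
Giant step factor: 211^(-16) ≡ 203 (mod 227).
Scan 132·203^i mod 227 for i = 0, 1, …:
  i=0: 132   i=1: 10   i=2: 214   i=3: 85
  i=4: 3   i=5: 155   i=6: 139   i=7: 69
  i=8: 160
Match at i=8, j=4: k = 8·16 + 4 = 132.

132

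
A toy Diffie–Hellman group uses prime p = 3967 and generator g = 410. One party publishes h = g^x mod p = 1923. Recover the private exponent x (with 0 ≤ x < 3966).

3195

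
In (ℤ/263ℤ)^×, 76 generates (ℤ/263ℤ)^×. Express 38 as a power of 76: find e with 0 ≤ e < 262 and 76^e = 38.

213

Baby-step giant-step with m = ceil(sqrt(262)) = 17.
Baby table (76^j mod 263 for j=0..16):
  0:1  1:76  2:253  3:29  4:100  5:236  6:52  7:7
  8:6  9:193  10:203  11:174  12:74  13:101  14:49  15:42
  16:36
Giant step factor: 76^(-17) ≡ 67 (mod 263).
Scan 38·67^i mod 263 for i = 0, 1, …:
  i=0: 38   i=1: 179   i=2: 158   i=3: 66
  i=4: 214   i=5: 136   i=6: 170   i=7: 81
  i=8: 167   i=9: 143   i=10: 113   i=11: 207
  i=12: 193
Match at i=12, j=9: e = 12·17 + 9 = 213.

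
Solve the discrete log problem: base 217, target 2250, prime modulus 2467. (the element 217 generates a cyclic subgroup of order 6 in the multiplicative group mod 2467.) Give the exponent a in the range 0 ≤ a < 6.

Successive powers of 217 modulo 2467:
  217^0=1  217^1=217  217^2=216  217^3=2466  217^4=2250
So 217^4 ≡ 2250 (mod 2467), giving a = 4.

4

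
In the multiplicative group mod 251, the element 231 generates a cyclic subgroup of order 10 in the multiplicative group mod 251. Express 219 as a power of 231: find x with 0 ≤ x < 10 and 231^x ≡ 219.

Successive powers of 231 modulo 251:
  231^0=1  231^1=231  231^2=149  231^3=32  231^4=113  231^5=250
  231^6=20  231^7=102  231^8=219
So 231^8 ≡ 219 (mod 251), giving x = 8.

8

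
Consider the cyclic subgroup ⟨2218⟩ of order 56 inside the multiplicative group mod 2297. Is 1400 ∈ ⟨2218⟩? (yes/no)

1400 ∈ ⟨2218⟩ iff 1400^56 ≡ 1 (mod 2297), since |⟨2218⟩| = 56.
1400^56 mod 2297 = 1.
Since 1 = 1, 1400 lies in the subgroup.

yes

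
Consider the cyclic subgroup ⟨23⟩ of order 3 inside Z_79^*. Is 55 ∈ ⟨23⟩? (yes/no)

55 ∈ ⟨23⟩ iff 55^3 ≡ 1 (mod 79), since |⟨23⟩| = 3.
55^3 mod 79 = 1.
Since 1 = 1, 55 lies in the subgroup.

yes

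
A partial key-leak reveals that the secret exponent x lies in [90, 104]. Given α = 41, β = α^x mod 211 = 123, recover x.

Compute 41^90 mod 211 = 123, then multiply by 41 repeatedly:
  41^90=123
Found 123 at exponent 90.

90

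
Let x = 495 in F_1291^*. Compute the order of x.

The order of 495 must divide p − 1 = 1290 = 2 · 3 · 5 · 43.
Divisors: 1, 2, 3, 5, 6, 10, 15, 30, 43, 86, 129, 215, 258, 430, 645, 1290.
Check each in increasing order: 495^1 ≡ 495;  495^2 ≡ 1026;  495^3 ≡ 507;  495^5 ≡ 1200;  495^6 ≡ 140;  495^10 ≡ 535;  495^15 ≡ 373;  495^30 ≡ 992;  495^43 ≡ 947;  495^86 ≡ 855;  495^129 ≡ 228;  495^215 ≡ 1290;  495^258 ≡ 344;  495^430 ≡ 1.
Smallest exponent giving 1 is 430.

430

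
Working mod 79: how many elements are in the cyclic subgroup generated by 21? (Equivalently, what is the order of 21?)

The order of 21 must divide p − 1 = 78 = 2 · 3 · 13.
Divisors: 1, 2, 3, 6, 13, 26, 39, 78.
Check each in increasing order: 21^1 ≡ 21;  21^2 ≡ 46;  21^3 ≡ 18;  21^6 ≡ 8;  21^13 ≡ 1.
Smallest exponent giving 1 is 13.

13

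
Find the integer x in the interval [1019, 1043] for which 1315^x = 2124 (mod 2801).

1026

Compute 1315^1019 mod 2801 = 2201, then multiply by 1315 repeatedly:
  1315^1019=2201  1315^1020=882  1315^1021=216  1315^1022=1139  1315^1023=2051
  1315^1024=2503  1315^1025=270  1315^1026=2124
Found 2124 at exponent 1026.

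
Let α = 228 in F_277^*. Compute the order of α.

The order of 228 must divide p − 1 = 276 = 2^2 · 3 · 23.
Divisors: 1, 2, 3, 4, 6, 12, 23, 46, 69, 92, 138, 276.
Check each in increasing order: 228^1 ≡ 228;  228^2 ≡ 185;  228^3 ≡ 76;  228^4 ≡ 154;  228^6 ≡ 236;  228^12 ≡ 19;  228^23 ≡ 117;  228^46 ≡ 116;  228^69 ≡ 276;  228^92 ≡ 160;  228^138 ≡ 1.
Smallest exponent giving 1 is 138.

138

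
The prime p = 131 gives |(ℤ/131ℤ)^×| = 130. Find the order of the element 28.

65

The order of 28 must divide p − 1 = 130 = 2 · 5 · 13.
Divisors: 1, 2, 5, 10, 13, 26, 65, 130.
Check each in increasing order: 28^1 ≡ 28;  28^2 ≡ 129;  28^5 ≡ 112;  28^10 ≡ 99;  28^13 ≡ 89;  28^26 ≡ 61;  28^65 ≡ 1.
Smallest exponent giving 1 is 65.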